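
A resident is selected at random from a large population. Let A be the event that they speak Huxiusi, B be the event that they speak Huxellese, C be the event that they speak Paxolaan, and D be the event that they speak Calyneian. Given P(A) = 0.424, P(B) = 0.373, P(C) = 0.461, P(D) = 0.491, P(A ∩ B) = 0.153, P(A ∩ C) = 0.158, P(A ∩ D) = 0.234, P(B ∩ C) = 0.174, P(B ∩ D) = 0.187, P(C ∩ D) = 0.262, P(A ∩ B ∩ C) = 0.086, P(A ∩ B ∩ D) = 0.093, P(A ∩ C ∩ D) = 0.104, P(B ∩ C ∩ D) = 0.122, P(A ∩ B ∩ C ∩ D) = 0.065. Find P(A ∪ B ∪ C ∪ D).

0.921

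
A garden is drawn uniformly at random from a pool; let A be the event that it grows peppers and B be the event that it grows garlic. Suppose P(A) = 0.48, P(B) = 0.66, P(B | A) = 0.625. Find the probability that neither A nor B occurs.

P(A ∩ B) = P(A)·P(B|A) = 0.48 × 0.625 = 0.30
P(A ∪ B) = 0.48 + 0.66 − 0.30 = 0.84
P(none) = 1 − 0.84 = 0.16

0.16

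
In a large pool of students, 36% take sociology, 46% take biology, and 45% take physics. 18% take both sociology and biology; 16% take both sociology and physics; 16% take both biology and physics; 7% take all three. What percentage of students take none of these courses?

16%

By inclusion–exclusion:
P(union) = 36 + 46 + 45 − 18 − 16 − 16 + 7 = 84%
P(none) = 100% − 84% = 16%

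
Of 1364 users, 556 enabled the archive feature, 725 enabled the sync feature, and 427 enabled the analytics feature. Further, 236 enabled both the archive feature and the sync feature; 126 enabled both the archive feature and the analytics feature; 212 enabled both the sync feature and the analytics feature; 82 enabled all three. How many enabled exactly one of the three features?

806

N(exactly one) = 556 + 725 + 427 − 2·236 − 2·126 − 2·212 + 3·82 = 806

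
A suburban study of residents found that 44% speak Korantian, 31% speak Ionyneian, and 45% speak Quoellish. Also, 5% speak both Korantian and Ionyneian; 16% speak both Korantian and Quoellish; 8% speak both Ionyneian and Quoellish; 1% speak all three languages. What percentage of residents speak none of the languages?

Using inclusion–exclusion:
P(≥1) = 44 + 31 + 45 − 5 − 16 − 8 + 1 = 92%
P(none) = 100% − 92% = 8%

8%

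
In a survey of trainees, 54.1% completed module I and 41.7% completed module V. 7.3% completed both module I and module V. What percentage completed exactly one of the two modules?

P(exactly one) = 54.1 + 41.7 − 2·7.3 = 81.2%

81.2%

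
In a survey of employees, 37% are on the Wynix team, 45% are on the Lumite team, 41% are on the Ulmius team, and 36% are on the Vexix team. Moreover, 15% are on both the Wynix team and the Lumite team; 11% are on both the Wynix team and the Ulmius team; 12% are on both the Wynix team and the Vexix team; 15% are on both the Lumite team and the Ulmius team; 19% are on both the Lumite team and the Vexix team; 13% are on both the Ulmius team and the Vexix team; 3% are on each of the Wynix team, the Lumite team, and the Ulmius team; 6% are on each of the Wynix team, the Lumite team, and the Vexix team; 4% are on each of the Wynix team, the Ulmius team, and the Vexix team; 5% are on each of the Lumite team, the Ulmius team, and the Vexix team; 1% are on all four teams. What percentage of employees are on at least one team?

P(union) = 37 + 45 + 41 + 36 − 15 − 11 − 12 − 15 − 19 − 13 + 3 + 6 + 4 + 5 − 1 = 91%

91%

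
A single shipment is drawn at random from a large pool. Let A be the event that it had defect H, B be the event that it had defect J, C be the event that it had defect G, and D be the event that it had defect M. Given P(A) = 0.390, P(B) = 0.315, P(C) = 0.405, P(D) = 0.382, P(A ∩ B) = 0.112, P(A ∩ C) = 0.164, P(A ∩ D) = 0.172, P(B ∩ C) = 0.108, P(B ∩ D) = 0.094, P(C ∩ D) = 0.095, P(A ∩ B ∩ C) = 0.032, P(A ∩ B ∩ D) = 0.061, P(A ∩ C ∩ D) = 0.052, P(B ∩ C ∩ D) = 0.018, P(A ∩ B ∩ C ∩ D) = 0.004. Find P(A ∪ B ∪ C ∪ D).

0.906

Using inclusion–exclusion:
P(A ∪ B ∪ C ∪ D) = 0.390 + 0.315 + 0.405 + 0.382 − 0.112 − 0.164 − 0.172 − 0.108 − 0.094 − 0.095 + 0.032 + 0.061 + 0.052 + 0.018 − 0.004 = 0.906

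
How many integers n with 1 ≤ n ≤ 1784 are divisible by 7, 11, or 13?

500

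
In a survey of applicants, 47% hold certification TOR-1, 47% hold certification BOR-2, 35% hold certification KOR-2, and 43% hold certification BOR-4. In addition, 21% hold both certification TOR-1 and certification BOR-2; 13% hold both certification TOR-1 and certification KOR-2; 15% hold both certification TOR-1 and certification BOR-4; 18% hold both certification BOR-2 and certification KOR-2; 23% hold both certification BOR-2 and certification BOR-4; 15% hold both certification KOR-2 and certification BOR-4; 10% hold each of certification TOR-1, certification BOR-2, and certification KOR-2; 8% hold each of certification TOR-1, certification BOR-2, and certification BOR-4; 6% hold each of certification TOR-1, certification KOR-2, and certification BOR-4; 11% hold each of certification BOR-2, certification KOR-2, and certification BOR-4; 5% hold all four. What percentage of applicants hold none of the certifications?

3%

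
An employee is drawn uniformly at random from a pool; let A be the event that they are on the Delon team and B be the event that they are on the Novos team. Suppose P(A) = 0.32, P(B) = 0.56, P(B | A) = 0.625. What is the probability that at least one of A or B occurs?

P(A ∩ B) = P(A)·P(B|A) = 0.32 × 0.625 = 0.20
By inclusion–exclusion:
P(A ∪ B) = 0.32 + 0.56 − 0.20 = 0.68

0.68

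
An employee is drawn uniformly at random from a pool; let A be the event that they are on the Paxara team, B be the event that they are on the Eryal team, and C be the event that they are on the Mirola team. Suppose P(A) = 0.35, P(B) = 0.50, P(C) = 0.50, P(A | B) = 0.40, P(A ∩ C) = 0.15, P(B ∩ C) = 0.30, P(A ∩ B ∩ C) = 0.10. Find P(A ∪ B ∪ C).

P(A ∩ B) = P(B)·P(A|B) = 0.50 × 0.40 = 0.20
Using inclusion–exclusion:
P(A ∪ B ∪ C) = 0.35 + 0.50 + 0.50 − 0.20 − 0.15 − 0.30 + 0.10 = 0.80

0.80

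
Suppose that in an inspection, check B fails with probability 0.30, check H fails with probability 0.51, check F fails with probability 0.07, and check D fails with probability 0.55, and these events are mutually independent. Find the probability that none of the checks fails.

P(none) = (1 − 0.30) × (1 − 0.51) × (1 − 0.07) × (1 − 0.55) = 0.70 × 0.49 × 0.93 × 0.45 = 0.1435455

0.1435455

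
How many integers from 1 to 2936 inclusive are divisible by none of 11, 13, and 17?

2320

floor(2936/11) + floor(2936/13) + floor(2936/17) − floor(2936/143) − floor(2936/187) − floor(2936/221) + floor(2936/2431) = 266 + 225 + 172 − 20 − 15 − 13 + 1 = 616
2936 − 616 = 2320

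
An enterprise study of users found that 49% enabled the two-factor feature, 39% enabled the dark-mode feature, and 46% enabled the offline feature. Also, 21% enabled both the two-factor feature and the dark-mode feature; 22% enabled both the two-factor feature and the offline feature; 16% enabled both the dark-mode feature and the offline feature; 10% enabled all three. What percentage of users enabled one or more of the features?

85%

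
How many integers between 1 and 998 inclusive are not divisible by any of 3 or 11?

floor(998/3) + floor(998/11) − floor(998/33) = 332 + 90 − 30 = 392
998 − 392 = 606

606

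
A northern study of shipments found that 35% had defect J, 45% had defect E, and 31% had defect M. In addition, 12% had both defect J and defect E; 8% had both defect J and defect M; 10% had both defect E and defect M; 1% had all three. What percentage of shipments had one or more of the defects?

82%

P(union) = 35 + 45 + 31 − 12 − 8 − 10 + 1 = 82%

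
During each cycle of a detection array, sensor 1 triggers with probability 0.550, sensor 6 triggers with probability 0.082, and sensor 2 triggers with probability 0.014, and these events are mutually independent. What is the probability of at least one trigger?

P(none) = (1 − 0.550) × (1 − 0.082) × (1 − 0.014) = 0.450 × 0.918 × 0.986 = 0.4073166
P(at least one) = 1 − 0.4073166 = 0.5926834

0.5926834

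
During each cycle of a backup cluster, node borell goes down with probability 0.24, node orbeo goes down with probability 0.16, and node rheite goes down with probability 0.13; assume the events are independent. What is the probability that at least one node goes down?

0.444592

P(none) = (1 − 0.24) × (1 − 0.16) × (1 − 0.13) = 0.76 × 0.84 × 0.87 = 0.555408
P(at least one) = 1 − 0.555408 = 0.444592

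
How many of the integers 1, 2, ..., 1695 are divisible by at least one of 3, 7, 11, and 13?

883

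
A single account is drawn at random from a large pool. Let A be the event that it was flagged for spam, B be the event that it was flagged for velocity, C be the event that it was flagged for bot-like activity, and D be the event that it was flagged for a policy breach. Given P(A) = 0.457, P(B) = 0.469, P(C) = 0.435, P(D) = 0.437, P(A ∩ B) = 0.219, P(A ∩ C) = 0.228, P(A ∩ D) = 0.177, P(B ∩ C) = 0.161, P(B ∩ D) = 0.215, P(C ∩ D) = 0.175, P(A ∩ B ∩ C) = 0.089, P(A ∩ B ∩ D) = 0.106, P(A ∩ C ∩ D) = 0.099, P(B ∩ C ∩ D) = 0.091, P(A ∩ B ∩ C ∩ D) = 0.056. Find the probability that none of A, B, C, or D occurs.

0.048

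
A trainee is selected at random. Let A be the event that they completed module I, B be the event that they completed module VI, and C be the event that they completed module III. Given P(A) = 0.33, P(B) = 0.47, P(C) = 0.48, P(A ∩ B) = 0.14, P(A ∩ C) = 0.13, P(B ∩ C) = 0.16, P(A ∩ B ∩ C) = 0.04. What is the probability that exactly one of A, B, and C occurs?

0.54

P(exactly one) = 0.33 + 0.47 + 0.48 − 2·0.14 − 2·0.13 − 2·0.16 + 3·0.04 = 0.54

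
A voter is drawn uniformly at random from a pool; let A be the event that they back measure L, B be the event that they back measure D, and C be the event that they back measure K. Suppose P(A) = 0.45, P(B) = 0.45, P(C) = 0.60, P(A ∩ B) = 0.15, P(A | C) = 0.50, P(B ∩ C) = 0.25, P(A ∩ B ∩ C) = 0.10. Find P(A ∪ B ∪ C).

0.90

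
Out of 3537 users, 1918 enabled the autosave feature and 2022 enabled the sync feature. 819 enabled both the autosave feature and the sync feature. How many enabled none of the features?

By inclusion-exclusion,
|union| = 1918 + 2022 − 819 = 3121
None: 3537 − 3121 = 416

416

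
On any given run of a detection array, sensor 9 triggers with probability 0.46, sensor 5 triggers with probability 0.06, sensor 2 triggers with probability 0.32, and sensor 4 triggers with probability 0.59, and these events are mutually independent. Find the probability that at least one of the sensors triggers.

P(none) = (1 − 0.46) × (1 − 0.06) × (1 − 0.32) × (1 − 0.59) = 0.54 × 0.94 × 0.68 × 0.41 = 0.14151888
P(at least one) = 1 − 0.14151888 = 0.85848112

0.85848112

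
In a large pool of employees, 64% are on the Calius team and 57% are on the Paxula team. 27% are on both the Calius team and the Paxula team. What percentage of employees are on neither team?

Using inclusion–exclusion:
P(at least one) = 64 + 57 − 27 = 94%
P(none) = 100% − 94% = 6%

6%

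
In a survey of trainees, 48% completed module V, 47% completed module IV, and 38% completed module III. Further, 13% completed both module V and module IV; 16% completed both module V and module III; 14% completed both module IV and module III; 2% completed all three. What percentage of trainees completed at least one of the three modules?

92%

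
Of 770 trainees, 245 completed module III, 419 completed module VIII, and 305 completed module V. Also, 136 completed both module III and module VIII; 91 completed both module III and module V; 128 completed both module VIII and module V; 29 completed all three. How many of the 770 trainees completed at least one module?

Using inclusion–exclusion:
N(≥1) = 245 + 419 + 305 − 136 − 91 − 128 + 29 = 643

643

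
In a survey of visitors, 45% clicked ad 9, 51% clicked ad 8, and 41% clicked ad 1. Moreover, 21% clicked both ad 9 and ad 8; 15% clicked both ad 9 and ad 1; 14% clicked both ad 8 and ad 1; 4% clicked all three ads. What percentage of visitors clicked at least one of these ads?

91%

Using inclusion–exclusion:
P(at least one) = 45 + 51 + 41 − 21 − 15 − 14 + 4 = 91%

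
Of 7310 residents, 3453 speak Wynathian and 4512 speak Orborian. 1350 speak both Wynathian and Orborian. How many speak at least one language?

Apply inclusion-exclusion:
|union| = 3453 + 4512 − 1350 = 6615

6615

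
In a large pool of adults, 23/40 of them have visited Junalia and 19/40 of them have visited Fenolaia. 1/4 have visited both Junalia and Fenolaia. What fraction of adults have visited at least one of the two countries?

Inclusion–exclusion gives
P(≥1) = 23/40 + 19/40 − 1/4 = 4/5

4/5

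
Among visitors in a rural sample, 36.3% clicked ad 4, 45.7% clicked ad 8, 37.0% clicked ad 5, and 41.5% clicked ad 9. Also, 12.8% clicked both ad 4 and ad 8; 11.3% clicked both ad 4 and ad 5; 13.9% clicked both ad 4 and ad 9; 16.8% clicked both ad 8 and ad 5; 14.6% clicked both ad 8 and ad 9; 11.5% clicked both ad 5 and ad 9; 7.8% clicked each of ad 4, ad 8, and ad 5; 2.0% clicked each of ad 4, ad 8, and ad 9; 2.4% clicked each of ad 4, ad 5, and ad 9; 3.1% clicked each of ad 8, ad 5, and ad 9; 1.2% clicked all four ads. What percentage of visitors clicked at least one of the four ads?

Using inclusion–exclusion:
P(at least one) = 36.3 + 45.7 + 37.0 + 41.5 − 12.8 − 11.3 − 13.9 − 16.8 − 14.6 − 11.5 + 7.8 + 2.0 + 2.4 + 3.1 − 1.2 = 93.7%

93.7%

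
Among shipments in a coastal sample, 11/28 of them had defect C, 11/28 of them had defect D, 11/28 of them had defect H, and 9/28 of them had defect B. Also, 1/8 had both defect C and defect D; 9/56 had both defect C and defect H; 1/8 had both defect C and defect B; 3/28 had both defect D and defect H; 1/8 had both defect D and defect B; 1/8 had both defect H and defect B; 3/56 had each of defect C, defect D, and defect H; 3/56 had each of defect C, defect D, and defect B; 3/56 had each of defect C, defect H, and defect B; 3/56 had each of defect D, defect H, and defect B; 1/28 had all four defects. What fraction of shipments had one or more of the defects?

51/56

Using inclusion–exclusion:
P(union) = 11/28 + 11/28 + 11/28 + 9/28 − 1/8 − 9/56 − 1/8 − 3/28 − 1/8 − 1/8 + 3/56 + 3/56 + 3/56 + 3/56 − 1/28 = 51/56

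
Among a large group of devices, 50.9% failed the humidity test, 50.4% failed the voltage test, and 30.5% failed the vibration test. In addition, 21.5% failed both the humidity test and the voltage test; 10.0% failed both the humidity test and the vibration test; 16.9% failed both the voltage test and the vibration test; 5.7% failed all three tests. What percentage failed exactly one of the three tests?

Using the inclusion–exclusion count for exactly one event:
P(exactly one) = 50.9 + 50.4 + 30.5 − 2·21.5 − 2·10.0 − 2·16.9 + 3·5.7 = 52.1%

52.1%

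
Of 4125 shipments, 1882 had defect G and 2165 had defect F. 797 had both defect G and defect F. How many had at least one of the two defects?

Using inclusion–exclusion:
|union| = 1882 + 2165 − 797 = 3250

3250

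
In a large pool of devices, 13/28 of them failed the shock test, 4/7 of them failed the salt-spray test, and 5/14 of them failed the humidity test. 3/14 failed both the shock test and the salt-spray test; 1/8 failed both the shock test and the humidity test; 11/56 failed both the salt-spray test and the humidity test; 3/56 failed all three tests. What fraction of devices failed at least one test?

P(≥1) = 13/28 + 4/7 + 5/14 − 3/14 − 1/8 − 11/56 + 3/56 = 51/56

51/56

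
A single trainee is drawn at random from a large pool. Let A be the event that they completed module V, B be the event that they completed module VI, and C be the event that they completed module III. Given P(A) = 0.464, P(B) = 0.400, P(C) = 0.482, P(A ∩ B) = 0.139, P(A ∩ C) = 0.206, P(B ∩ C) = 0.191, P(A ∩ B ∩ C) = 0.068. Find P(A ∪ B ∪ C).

P(A ∪ B ∪ C) = 0.464 + 0.400 + 0.482 − 0.139 − 0.206 − 0.191 + 0.068 = 0.878

0.878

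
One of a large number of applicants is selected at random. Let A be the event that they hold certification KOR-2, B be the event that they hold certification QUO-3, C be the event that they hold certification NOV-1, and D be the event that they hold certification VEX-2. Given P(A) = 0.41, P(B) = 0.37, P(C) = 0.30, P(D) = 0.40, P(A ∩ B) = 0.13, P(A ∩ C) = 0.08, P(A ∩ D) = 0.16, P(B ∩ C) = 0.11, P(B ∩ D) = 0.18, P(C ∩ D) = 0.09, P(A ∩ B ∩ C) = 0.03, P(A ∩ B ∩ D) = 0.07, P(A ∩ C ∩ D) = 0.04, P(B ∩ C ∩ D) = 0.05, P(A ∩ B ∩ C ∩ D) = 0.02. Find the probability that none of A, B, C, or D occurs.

P(A ∪ B ∪ C ∪ D) = 0.41 + 0.37 + 0.30 + 0.40 − 0.13 − 0.08 − 0.16 − 0.11 − 0.18 − 0.09 + 0.03 + 0.07 + 0.04 + 0.05 − 0.02 = 0.90
P(none) = 1 − 0.90 = 0.10

0.10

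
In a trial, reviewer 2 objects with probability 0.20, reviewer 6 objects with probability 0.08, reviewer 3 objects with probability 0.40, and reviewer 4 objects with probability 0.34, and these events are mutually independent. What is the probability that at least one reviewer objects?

P(none) = (1 − 0.20) × (1 − 0.08) × (1 − 0.40) × (1 − 0.34) = 0.80 × 0.92 × 0.60 × 0.66 = 0.291456
P(at least one) = 1 − 0.291456 = 0.708544

0.708544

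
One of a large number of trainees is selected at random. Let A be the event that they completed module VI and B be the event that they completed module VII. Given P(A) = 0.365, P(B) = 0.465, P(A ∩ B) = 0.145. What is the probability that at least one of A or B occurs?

P(A ∪ B) = 0.365 + 0.465 − 0.145 = 0.685

0.685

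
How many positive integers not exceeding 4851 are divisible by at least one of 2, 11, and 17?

2776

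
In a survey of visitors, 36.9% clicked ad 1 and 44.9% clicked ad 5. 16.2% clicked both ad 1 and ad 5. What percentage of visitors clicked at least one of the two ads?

65.6%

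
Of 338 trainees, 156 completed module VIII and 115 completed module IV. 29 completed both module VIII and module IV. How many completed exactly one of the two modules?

|exactly one| = 156 + 115 − 2·29 = 213

213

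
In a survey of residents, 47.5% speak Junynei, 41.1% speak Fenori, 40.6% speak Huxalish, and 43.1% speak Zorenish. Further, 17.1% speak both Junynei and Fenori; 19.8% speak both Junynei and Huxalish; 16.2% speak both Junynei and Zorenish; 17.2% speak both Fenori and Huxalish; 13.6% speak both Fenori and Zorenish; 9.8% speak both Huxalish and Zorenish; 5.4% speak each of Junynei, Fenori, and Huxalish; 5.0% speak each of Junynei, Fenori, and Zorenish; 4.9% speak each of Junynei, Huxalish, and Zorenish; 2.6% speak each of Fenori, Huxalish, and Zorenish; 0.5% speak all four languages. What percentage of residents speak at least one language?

Inclusion–exclusion gives
P(at least one) = 47.5 + 41.1 + 40.6 + 43.1 − 17.1 − 19.8 − 16.2 − 17.2 − 13.6 − 9.8 + 5.4 + 5.0 + 4.9 + 2.6 − 0.5 = 96.0%

96.0%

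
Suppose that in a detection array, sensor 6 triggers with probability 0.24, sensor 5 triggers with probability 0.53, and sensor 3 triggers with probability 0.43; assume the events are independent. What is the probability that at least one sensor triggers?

0.796396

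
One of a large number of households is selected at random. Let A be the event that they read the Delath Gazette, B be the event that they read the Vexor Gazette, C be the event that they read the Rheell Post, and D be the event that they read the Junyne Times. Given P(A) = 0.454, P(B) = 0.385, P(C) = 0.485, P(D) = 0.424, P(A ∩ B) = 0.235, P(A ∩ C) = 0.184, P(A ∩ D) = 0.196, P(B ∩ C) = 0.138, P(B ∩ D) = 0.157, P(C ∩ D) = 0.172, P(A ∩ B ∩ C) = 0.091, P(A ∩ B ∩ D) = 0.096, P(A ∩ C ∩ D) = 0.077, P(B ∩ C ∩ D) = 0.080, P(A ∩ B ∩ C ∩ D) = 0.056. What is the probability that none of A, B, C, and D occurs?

0.046

By inclusion–exclusion:
P(A ∪ B ∪ C ∪ D) = 0.454 + 0.385 + 0.485 + 0.424 − 0.235 − 0.184 − 0.196 − 0.138 − 0.157 − 0.172 + 0.091 + 0.096 + 0.077 + 0.080 − 0.056 = 0.954
P(none) = 1 − 0.954 = 0.046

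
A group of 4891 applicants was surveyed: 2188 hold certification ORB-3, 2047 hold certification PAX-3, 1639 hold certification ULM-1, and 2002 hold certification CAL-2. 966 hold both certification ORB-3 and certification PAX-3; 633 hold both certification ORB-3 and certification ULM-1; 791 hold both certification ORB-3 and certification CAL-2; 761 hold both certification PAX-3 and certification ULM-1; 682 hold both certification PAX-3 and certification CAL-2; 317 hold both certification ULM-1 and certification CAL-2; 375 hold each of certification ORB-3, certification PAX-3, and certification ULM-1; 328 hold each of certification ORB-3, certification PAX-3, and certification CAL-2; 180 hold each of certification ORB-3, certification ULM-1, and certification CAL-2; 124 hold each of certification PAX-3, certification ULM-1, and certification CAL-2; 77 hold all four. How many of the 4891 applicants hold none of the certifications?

235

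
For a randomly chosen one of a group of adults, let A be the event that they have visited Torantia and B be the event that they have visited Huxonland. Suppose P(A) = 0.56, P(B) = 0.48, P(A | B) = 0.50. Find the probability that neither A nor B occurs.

P(A ∩ B) = P(B)·P(A|B) = 0.48 × 0.50 = 0.24
By inclusion-exclusion,
P(A ∪ B) = 0.56 + 0.48 − 0.24 = 0.80
P(none) = 1 − 0.80 = 0.20

0.20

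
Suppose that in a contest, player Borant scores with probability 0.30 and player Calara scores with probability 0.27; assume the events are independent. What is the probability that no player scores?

0.511

Since the events are independent, P(none) is the product of the individual non-occurrence probabilities.
P(none) = (1 − 0.30) × (1 − 0.27) = 0.70 × 0.73 = 0.511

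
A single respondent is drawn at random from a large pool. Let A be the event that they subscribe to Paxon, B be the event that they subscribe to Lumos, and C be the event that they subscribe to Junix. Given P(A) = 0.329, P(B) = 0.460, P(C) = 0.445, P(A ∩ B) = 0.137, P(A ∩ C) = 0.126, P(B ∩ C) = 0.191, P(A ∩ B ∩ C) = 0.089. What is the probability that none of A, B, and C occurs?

0.131

P(A ∪ B ∪ C) = 0.329 + 0.460 + 0.445 − 0.137 − 0.126 − 0.191 + 0.089 = 0.869
P(none) = 1 − 0.869 = 0.131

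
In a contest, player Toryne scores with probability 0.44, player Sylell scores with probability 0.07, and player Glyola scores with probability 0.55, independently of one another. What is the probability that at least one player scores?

0.76564

P(none) = (1 − 0.44) × (1 − 0.07) × (1 − 0.55) = 0.56 × 0.93 × 0.45 = 0.23436
P(at least one) = 1 − 0.23436 = 0.76564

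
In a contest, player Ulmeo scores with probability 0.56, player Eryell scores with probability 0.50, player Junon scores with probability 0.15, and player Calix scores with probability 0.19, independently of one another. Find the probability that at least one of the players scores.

P(none) = (1 − 0.56) × (1 − 0.50) × (1 − 0.15) × (1 − 0.19) = 0.44 × 0.50 × 0.85 × 0.81 = 0.15147
P(at least one) = 1 − 0.15147 = 0.84853

0.84853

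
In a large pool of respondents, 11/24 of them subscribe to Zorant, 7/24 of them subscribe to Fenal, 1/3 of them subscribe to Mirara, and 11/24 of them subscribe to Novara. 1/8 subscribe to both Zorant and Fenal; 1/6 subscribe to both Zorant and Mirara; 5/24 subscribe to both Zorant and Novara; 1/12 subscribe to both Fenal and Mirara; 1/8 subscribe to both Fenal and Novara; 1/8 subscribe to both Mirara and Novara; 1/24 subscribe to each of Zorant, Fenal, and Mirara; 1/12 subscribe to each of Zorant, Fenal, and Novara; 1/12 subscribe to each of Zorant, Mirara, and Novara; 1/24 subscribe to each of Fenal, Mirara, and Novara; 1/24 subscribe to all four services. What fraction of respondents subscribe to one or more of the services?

11/12

By inclusion–exclusion:
P(at least one) = 11/24 + 7/24 + 1/3 + 11/24 − 1/8 − 1/6 − 5/24 − 1/12 − 1/8 − 1/8 + 1/24 + 1/12 + 1/12 + 1/24 − 1/24 = 11/12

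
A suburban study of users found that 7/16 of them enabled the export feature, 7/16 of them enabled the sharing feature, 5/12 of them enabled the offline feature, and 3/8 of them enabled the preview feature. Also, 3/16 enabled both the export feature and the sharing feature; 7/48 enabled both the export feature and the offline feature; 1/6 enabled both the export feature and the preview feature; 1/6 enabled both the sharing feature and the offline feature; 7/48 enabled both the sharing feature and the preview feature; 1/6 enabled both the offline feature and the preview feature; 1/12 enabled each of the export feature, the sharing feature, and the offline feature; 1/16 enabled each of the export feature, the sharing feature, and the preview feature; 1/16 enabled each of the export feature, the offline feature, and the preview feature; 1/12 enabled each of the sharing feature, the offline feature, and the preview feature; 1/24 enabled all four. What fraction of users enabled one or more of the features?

15/16

By inclusion–exclusion:
P(≥1) = 7/16 + 7/16 + 5/12 + 3/8 − 3/16 − 7/48 − 1/6 − 1/6 − 7/48 − 1/6 + 1/12 + 1/16 + 1/16 + 1/12 − 1/24 = 15/16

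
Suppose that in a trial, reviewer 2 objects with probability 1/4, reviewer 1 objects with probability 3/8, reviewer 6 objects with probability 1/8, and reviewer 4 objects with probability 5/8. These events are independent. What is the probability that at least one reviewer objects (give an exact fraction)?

P(none) = (1 − 1/4) × (1 − 3/8) × (1 − 1/8) × (1 − 5/8) = 3/4 × 5/8 × 7/8 × 3/8 = 315/2048
P(at least one) = 1 − 315/2048 = 1733/2048

1733/2048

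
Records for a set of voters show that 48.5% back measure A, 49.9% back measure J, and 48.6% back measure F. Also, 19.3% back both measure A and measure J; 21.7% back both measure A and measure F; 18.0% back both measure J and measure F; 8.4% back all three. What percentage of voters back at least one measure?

P(at least one) = 48.5 + 49.9 + 48.6 − 19.3 − 21.7 − 18.0 + 8.4 = 96.4%

96.4%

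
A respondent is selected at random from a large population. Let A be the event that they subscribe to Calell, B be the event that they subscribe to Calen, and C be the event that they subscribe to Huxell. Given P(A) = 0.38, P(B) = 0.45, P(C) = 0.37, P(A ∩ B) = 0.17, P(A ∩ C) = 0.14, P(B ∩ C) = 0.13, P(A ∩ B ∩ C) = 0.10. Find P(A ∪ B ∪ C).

0.86

P(A ∪ B ∪ C) = 0.38 + 0.45 + 0.37 − 0.17 − 0.14 − 0.13 + 0.10 = 0.86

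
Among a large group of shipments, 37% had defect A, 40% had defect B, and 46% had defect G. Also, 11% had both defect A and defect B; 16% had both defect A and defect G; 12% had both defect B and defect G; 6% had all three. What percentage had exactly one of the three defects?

63%

By inclusion–exclusion (exactly-one form):
P(exactly one) = 37 + 40 + 46 − 2·11 − 2·16 − 2·12 + 3·6 = 63%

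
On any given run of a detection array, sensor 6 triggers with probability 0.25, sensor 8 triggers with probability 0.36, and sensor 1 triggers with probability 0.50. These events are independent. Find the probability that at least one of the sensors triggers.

Since the events are independent, P(none) is the product of the individual non-occurrence probabilities.
P(none) = (1 − 0.25) × (1 − 0.36) × (1 − 0.50) = 0.75 × 0.64 × 0.50 = 0.24
P(at least one) = 1 − 0.24 = 0.76

0.76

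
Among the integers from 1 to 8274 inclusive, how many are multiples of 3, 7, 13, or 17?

By inclusion–exclusion:
floor(8274/3) + floor(8274/7) + floor(8274/13) + floor(8274/17) − floor(8274/21) − floor(8274/39) − floor(8274/51) − floor(8274/91) − floor(8274/119) − floor(8274/221) + floor(8274/273) + floor(8274/357) + floor(8274/663) + floor(8274/1547) − floor(8274/4641) = 2758 + 1182 + 636 + 486 − 394 − 212 − 162 − 90 − 69 − 37 + 30 + 23 + 12 + 5 − 1 = 4167

4167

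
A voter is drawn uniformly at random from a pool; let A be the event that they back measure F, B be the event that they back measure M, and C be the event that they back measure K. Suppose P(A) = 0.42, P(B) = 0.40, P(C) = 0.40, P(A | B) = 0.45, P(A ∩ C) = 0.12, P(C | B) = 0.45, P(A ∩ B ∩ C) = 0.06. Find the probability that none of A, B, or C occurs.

0.20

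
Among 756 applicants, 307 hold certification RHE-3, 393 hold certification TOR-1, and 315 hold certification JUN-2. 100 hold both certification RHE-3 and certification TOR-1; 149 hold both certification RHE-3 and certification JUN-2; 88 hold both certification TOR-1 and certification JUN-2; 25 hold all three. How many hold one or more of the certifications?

703

Using inclusion–exclusion:
N(≥1) = 307 + 393 + 315 − 100 − 149 − 88 + 25 = 703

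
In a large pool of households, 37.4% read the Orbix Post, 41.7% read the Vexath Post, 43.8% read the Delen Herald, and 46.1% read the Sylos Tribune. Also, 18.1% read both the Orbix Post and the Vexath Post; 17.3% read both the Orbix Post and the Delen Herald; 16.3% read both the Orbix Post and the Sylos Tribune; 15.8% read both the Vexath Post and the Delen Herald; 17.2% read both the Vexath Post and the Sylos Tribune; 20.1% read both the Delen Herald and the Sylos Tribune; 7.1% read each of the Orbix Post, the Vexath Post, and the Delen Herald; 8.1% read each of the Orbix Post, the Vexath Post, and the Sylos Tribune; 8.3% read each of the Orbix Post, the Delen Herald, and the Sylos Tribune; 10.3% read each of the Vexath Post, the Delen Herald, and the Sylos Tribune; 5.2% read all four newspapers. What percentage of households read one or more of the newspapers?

Inclusion–exclusion gives
P(at least one) = 37.4 + 41.7 + 43.8 + 46.1 − 18.1 − 17.3 − 16.3 − 15.8 − 17.2 − 20.1 + 7.1 + 8.1 + 8.3 + 10.3 − 5.2 = 92.8%

92.8%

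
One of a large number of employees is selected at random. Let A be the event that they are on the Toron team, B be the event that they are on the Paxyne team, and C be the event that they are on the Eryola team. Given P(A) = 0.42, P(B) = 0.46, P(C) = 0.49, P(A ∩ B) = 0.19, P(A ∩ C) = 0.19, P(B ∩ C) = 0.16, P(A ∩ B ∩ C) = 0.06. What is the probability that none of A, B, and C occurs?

0.11

By inclusion–exclusion:
P(A ∪ B ∪ C) = 0.42 + 0.46 + 0.49 − 0.19 − 0.19 − 0.16 + 0.06 = 0.89
P(none) = 1 − 0.89 = 0.11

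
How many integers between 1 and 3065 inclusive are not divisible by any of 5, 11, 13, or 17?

1937

Inclusion–exclusion gives
613 + 278 + 235 + 180 − 55 − 47 − 36 − 21 − 16 − 13 + 4 + 3 + 2 + 1 − 0 = 1128
3065 − 1128 = 1937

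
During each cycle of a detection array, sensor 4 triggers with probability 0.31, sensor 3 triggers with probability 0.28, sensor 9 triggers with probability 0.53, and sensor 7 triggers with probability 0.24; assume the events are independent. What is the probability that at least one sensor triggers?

0.82254304

P(none) = (1 − 0.31) × (1 − 0.28) × (1 − 0.53) × (1 − 0.24) = 0.69 × 0.72 × 0.47 × 0.76 = 0.17745696
P(at least one) = 1 − 0.17745696 = 0.82254304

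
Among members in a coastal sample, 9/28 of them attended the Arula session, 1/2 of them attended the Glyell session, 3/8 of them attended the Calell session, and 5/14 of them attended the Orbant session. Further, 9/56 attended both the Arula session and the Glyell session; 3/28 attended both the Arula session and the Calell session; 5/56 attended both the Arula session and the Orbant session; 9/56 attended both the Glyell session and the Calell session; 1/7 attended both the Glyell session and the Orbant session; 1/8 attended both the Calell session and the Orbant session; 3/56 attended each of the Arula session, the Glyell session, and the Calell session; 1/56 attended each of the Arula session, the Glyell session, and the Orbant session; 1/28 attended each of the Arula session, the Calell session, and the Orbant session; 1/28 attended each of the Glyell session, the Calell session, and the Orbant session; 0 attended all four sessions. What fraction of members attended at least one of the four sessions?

51/56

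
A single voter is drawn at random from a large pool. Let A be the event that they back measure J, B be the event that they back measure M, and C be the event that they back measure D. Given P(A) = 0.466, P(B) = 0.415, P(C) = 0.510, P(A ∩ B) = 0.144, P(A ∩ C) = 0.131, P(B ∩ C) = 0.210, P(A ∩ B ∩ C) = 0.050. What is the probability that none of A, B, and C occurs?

0.044

By inclusion–exclusion:
P(A ∪ B ∪ C) = 0.466 + 0.415 + 0.510 − 0.144 − 0.131 − 0.210 + 0.050 = 0.956
P(none) = 1 − 0.956 = 0.044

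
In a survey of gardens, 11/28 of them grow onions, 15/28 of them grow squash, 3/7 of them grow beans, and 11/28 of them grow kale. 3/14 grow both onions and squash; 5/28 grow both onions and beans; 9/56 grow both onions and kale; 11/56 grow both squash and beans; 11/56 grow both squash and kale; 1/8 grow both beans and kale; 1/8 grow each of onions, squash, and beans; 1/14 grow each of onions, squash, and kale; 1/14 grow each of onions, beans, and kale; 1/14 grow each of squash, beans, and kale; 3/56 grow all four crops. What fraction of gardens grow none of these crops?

Apply inclusion-exclusion:
P(≥1) = 11/28 + 15/28 + 3/7 + 11/28 − 3/14 − 5/28 − 9/56 − 11/56 − 11/56 − 1/8 + 1/8 + 1/14 + 1/14 + 1/14 − 3/56 = 27/28
P(none) = 1 − 27/28 = 1/28

1/28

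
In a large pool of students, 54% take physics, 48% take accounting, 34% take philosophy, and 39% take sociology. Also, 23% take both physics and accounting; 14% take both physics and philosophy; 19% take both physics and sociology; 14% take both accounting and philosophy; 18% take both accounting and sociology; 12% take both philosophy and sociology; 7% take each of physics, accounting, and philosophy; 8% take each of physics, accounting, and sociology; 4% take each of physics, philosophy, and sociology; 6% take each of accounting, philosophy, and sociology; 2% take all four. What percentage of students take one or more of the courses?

98%

By inclusion-exclusion,
P(union) = 54 + 48 + 34 + 39 − 23 − 14 − 19 − 14 − 18 − 12 + 7 + 8 + 4 + 6 − 2 = 98%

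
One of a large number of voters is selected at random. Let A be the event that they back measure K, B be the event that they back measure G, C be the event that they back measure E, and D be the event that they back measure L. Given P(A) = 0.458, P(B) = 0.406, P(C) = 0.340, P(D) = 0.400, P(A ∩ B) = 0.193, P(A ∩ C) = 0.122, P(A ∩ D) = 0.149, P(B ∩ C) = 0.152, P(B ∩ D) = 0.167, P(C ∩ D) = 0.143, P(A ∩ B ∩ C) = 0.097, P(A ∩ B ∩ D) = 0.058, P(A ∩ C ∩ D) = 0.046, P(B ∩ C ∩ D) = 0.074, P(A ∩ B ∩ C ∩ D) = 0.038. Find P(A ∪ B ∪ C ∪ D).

0.915

P(A ∪ B ∪ C ∪ D) = 0.458 + 0.406 + 0.340 + 0.400 − 0.193 − 0.122 − 0.149 − 0.152 − 0.167 − 0.143 + 0.097 + 0.058 + 0.046 + 0.074 − 0.038 = 0.915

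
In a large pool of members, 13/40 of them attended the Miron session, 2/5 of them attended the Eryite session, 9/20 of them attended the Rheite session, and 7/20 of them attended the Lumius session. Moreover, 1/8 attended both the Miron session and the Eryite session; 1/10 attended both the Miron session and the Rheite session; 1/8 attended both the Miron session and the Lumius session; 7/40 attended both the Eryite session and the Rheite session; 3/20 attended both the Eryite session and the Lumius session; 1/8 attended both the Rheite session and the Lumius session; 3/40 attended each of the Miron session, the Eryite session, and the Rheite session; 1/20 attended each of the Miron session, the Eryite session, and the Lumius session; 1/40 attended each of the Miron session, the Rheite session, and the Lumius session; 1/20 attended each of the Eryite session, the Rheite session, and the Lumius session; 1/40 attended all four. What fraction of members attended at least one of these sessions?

P(≥1) = 13/40 + 2/5 + 9/20 + 7/20 − 1/8 − 1/10 − 1/8 − 7/40 − 3/20 − 1/8 + 3/40 + 1/20 + 1/40 + 1/20 − 1/40 = 9/10

9/10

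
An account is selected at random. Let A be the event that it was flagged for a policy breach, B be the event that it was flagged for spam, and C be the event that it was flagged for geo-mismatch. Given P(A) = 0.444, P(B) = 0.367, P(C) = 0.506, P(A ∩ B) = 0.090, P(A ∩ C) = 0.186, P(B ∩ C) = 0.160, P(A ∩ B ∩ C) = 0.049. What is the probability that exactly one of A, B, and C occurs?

Using the inclusion–exclusion count for exactly one event:
P(exactly one) = 0.444 + 0.367 + 0.506 − 2·0.090 − 2·0.186 − 2·0.160 + 3·0.049 = 0.592

0.592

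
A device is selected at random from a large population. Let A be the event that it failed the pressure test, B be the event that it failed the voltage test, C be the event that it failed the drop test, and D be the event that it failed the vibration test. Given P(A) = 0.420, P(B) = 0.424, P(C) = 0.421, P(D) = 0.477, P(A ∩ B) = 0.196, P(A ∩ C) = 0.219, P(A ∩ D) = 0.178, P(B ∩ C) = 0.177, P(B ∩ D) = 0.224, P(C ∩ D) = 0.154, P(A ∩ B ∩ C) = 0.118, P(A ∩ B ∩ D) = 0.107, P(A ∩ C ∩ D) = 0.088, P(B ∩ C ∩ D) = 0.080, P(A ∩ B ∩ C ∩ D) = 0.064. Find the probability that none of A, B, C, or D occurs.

By inclusion-exclusion,
P(A ∪ B ∪ C ∪ D) = 0.420 + 0.424 + 0.421 + 0.477 − 0.196 − 0.219 − 0.178 − 0.177 − 0.224 − 0.154 + 0.118 + 0.107 + 0.088 + 0.080 − 0.064 = 0.923
P(none) = 1 − 0.923 = 0.077

0.077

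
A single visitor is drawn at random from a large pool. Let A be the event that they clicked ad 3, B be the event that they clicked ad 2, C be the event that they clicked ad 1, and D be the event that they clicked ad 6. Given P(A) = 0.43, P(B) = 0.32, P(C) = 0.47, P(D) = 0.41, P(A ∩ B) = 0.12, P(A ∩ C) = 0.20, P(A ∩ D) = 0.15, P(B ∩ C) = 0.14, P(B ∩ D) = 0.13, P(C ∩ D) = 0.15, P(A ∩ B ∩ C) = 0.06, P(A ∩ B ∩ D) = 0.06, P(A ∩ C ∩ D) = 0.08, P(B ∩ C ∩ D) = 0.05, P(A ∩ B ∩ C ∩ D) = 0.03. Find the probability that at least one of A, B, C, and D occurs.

By inclusion–exclusion:
P(A ∪ B ∪ C ∪ D) = 0.43 + 0.32 + 0.47 + 0.41 − 0.12 − 0.20 − 0.15 − 0.14 − 0.13 − 0.15 + 0.06 + 0.06 + 0.08 + 0.05 − 0.03 = 0.96

0.96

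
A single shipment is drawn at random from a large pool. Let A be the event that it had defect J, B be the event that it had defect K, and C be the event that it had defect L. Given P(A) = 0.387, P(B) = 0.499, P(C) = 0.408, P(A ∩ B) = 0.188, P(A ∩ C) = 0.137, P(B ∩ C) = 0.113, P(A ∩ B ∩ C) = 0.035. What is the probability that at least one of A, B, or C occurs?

Apply inclusion-exclusion:
P(A ∪ B ∪ C) = 0.387 + 0.499 + 0.408 − 0.188 − 0.137 − 0.113 + 0.035 = 0.891

0.891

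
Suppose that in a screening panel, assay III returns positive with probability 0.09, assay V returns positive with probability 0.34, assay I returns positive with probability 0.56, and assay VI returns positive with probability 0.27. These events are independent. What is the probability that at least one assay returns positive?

P(none) = (1 − 0.09) × (1 − 0.34) × (1 − 0.56) × (1 − 0.27) = 0.91 × 0.66 × 0.44 × 0.73 = 0.19291272
P(at least one) = 1 − 0.19291272 = 0.80708728

0.80708728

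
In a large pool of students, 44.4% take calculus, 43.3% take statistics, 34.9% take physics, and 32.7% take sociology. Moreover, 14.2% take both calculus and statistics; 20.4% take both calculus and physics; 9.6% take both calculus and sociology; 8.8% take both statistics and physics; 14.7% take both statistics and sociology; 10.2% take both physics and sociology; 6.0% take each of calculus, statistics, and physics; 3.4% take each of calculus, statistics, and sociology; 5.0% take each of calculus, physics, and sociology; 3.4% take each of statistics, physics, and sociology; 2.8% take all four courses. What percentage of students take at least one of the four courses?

92.4%

P(≥1) = 44.4 + 43.3 + 34.9 + 32.7 − 14.2 − 20.4 − 9.6 − 8.8 − 14.7 − 10.2 + 6.0 + 3.4 + 5.0 + 3.4 − 2.8 = 92.4%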